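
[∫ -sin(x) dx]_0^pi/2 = -1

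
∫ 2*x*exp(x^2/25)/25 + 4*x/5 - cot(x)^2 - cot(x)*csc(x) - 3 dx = 2*x^2/5 - 2*x + exp(x^2/25) + cot(x) + csc(x) + C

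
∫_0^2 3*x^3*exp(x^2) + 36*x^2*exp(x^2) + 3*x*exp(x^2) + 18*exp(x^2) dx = 42*exp(4)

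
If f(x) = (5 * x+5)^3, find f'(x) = 375*x^2 + 750*x + 375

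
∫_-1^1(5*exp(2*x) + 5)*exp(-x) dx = -10*exp(-1) + 10*E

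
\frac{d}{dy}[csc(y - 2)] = -cot(y - 2)*csc(y - 2)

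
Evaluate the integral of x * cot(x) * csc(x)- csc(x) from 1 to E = -E*csc(E) + csc(1)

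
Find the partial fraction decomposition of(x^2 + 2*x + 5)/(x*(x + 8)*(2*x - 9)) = 137/(225*(2*x - 9)) + 53/(200*(x + 8)) - 5/(72*x)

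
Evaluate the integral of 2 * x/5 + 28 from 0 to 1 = 141/5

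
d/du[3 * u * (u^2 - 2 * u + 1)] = 9*u^2 - 12*u + 3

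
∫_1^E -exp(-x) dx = -exp(-1) + exp(-E)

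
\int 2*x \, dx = x^2 + C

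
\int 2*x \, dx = x^2 + C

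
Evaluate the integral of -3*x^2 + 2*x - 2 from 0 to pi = -pi^3 - 2*pi + pi^2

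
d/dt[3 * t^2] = 6*t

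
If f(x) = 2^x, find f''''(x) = 2^x*log(2)^4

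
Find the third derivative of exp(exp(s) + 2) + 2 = exp(s + exp(s) + 2) + 3*exp(2*s + exp(s) + 2) + exp(3*s + exp(s) + 2)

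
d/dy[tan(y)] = cos(y)^(-2)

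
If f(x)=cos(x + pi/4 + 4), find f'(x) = -sin(x + pi/4 + 4)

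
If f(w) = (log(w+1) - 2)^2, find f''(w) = (6 - 2*log(w + 1))/(w^2 + 2*w + 1)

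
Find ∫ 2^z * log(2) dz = 2^z + C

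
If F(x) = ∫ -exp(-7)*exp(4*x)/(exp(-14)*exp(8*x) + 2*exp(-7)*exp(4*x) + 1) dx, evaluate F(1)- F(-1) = -exp(11)/(4*(1 + exp(11))) + exp(3)/(4*(1 + exp(3)))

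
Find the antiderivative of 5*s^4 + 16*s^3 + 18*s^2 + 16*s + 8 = s^5 + 4*s^4 + 6*s^3 + 8*s^2 + 8*s + C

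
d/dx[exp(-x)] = -exp(-x)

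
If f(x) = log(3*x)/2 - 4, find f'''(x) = x^(-3)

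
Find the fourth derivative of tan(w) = 24*tan(w)^5 + 40*tan(w)^3 + 16*tan(w)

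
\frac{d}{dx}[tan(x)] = cos(x)^(-2)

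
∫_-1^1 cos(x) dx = 2*sin(1)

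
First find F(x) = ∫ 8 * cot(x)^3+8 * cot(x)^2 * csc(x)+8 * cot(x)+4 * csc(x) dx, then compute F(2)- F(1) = -4*(cot(2) + csc(2))*cot(2) + 4*(cot(1) + csc(1))*cot(1)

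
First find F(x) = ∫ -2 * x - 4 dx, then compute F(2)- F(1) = -7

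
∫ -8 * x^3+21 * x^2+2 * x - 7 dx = -2*x^4 + 7*x^3 + x^2 - 7*x + C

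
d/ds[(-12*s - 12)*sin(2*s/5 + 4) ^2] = -24*s*sin(4*s/5 + 8)/5 - 12*sin(2*s/5 + 4)^2 - 24*sin(4*s/5 + 8)/5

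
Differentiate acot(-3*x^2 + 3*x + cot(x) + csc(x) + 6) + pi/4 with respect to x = (6*x + cot(x)^2 + cot(x)*csc(x) - 2)/(9*x^4 - 18*x^3 - 27*x^2 - 6*x^2/tan(x) - 6*x^2/sin(x) + 36*x + 6*x/tan(x) + 6*x/sin(x) + 36 + 12/tan(x) + 12/sin(x) + 2*cos(x)/sin(x)^2 + 2/sin(x)^2)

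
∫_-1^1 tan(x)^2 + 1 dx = 2*tan(1)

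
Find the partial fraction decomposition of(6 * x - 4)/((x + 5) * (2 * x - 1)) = -2/(11*(2*x - 1)) + 34/(11*(x + 5))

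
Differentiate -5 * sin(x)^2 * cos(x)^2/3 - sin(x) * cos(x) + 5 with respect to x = -5*sin(4*x)/6 - cos(2*x)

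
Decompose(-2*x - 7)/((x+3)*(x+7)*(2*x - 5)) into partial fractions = -48/(209*(2*x - 5)) + 7/(76*(x + 7)) + 1/(44*(x + 3))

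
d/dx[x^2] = 2*x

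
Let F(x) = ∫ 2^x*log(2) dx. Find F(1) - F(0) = 1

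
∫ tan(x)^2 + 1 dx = tan(x) + C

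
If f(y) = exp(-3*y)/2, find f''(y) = 9*exp(-3*y)/2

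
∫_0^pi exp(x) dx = -1 + exp(pi)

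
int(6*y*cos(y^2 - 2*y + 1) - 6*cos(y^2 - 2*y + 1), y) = 3*sin((y - 1)^2) + C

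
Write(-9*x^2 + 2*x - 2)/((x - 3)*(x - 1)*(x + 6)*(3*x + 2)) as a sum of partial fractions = -9/(40*(3*x + 2)) + 169/(504*(x + 6)) + 9/(70*(x - 1)) - 7/(18*(x - 3))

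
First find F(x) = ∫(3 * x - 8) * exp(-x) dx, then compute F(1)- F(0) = -5 + 2*exp(-1)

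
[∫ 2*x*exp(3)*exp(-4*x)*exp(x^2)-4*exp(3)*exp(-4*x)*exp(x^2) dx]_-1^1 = 1 - exp(8)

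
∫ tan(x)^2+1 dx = tan(x) + C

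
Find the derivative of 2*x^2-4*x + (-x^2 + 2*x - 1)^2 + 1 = 4*x^3 - 12*x^2 + 16*x - 8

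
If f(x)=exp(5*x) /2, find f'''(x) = 125*exp(5*x)/2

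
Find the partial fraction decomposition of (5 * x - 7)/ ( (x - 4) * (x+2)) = 17/(6*(x + 2)) + 13/(6*(x - 4))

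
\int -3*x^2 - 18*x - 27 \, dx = -x^3 - 9*x^2 - 27*x + C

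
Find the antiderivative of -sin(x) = cos(x) + C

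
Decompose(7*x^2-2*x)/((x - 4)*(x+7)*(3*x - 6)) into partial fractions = 119/(99*(x + 7)) - 4/(9*(x - 2)) + 52/(33*(x - 4))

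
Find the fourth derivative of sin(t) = sin(t)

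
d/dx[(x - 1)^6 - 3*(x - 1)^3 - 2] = 6*x^5 - 30*x^4 + 60*x^3 - 69*x^2 + 48*x - 15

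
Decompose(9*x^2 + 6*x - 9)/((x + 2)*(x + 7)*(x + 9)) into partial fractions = 333/(7*(x + 9)) - 39/(x + 7) + 3/(7*(x + 2))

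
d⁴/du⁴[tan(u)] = 24*tan(u)^5 + 40*tan(u)^3 + 16*tan(u)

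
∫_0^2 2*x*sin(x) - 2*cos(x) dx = -4*cos(2)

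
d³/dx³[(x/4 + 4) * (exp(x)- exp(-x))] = (x*exp(2*x) + x + 19*exp(2*x) + 13)*exp(-x)/4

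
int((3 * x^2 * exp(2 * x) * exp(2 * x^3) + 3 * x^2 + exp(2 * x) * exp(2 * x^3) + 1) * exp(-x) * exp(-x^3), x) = -exp(-x^3 - x) + exp(x^3 + x) + C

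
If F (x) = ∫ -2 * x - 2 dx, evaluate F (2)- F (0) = -8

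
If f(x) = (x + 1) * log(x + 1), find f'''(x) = -1/(x^2 + 2*x + 1)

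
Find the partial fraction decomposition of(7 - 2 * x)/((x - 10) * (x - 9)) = 11/(x - 9) - 13/(x - 10)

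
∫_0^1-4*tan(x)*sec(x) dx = 4 - 4*sec(1)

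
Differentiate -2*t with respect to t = -2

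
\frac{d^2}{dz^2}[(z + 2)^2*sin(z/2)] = -z^2*sin(z/2)/4 - z*sin(z/2) + 2*z*cos(z/2) + sin(z/2) + 4*cos(z/2)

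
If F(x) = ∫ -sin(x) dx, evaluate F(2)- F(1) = -cos(1) + cos(2)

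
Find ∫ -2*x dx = -x^2 + C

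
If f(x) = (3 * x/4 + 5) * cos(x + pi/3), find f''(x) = -3*x*cos(x + pi/3)/4 - 3*sin(x + pi/3)/2 - 5*cos(x + pi/3)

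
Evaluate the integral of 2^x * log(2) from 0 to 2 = 3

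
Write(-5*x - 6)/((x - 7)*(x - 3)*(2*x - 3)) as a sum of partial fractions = -18/(11*(2*x - 3)) + 7/(4*(x - 3)) - 41/(44*(x - 7))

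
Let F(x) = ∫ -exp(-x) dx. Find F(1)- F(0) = -1 + exp(-1)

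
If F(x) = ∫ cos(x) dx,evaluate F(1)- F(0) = sin(1)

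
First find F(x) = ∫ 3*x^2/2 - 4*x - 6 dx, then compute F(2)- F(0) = -16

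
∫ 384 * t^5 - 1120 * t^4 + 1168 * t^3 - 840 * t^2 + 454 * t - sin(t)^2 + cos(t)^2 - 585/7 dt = 64*t^6 - 224*t^5 + 292*t^4 - 280*t^3 + 227*t^2 - 585*t/7 + sin(2*t)/2 + C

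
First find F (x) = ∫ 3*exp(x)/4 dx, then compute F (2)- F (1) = -3*E/4 + 3*exp(2)/4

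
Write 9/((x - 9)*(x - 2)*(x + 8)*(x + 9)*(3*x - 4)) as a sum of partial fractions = 729/(39928*(3*x - 4)) + 1/(682*(x + 9)) - 9/(4760*(x + 8)) - 9/(1540*(x - 2)) + 1/(5474*(x - 9))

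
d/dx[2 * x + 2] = 2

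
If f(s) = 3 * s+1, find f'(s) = 3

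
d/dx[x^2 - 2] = 2*x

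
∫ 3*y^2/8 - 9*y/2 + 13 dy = y^3/8 - 9*y^2/4 + 13*y + C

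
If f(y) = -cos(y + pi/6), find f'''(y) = -sin(y + pi/6)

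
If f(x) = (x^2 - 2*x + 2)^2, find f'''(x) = 24*x - 24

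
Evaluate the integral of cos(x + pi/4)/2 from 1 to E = -sin(pi/4 + 1)/2 + sin(pi/4 + E)/2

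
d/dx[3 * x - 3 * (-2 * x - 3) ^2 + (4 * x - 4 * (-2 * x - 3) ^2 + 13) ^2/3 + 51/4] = 1024*x^3/3 + 1408*x^2 + 5272*x/3 + 1925/3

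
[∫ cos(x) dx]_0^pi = 0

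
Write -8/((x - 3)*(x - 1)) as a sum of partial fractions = 4/(x - 1) - 4/(x - 3)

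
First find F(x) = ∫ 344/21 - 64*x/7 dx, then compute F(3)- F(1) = -80/21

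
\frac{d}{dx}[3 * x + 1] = 3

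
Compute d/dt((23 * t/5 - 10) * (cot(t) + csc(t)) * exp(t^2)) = (46*t^2/(5*tan(t)) + 46*t^2/(5*sin(t)) - 20*t/tan(t) - 20*t/sin(t) - 23*t*cos(t)/(5*sin(t)^2) - 23*t/(5*sin(t)^2) + 23/(5*tan(t)) + 23/(5*sin(t)) + 10*cos(t)/sin(t)^2 + 10/sin(t)^2)*exp(t^2)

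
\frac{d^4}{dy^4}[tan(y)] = 24*tan(y)^5 + 40*tan(y)^3 + 16*tan(y)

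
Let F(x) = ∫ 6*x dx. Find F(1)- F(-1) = 0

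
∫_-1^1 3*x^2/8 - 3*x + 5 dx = 41/4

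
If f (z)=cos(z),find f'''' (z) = cos(z)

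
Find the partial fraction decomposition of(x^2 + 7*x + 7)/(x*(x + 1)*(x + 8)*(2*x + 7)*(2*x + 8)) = -2/(15*(2*x + 7)) + 5/(1344*(x + 8)) + 5/(96*(x + 4)) - 1/(210*(x + 1)) + 1/(64*x)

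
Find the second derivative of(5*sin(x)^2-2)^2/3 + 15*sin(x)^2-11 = -400*sin(x)^4/3 + 200*sin(x)^2/3 + 50/3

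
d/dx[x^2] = 2*x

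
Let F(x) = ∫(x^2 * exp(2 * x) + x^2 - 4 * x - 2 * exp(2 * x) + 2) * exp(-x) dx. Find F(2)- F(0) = 0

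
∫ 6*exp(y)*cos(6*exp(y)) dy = sin(6*exp(y)) + C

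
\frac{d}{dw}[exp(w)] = exp(w)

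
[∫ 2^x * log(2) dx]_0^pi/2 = -1 + 2^(pi/2)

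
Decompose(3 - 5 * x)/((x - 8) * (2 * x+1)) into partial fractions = -11/(17*(2*x + 1)) - 37/(17*(x - 8))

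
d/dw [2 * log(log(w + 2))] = 2/(w*log(w + 2) + 2*log(w + 2))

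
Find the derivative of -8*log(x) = -8/x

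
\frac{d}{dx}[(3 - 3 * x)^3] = -81*x^2 + 162*x - 81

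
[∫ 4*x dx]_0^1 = 2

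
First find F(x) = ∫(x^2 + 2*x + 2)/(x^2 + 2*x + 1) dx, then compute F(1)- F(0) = 3/2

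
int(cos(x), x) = sin(x) + C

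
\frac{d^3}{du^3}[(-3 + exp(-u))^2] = (6*exp(u) - 8)*exp(-2*u)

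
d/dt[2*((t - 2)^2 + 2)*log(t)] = (4*t^2*log(t) + 2*t^2 - 8*t*log(t) - 8*t + 12)/t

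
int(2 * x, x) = x^2 + C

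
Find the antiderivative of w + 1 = w^2/2 + w + C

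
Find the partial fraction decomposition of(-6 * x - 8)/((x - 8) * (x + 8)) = -5/(2*(x + 8)) - 7/(2*(x - 8))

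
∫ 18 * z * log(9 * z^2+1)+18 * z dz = (9*z^2 + 1)*log(9*z^2 + 1) + C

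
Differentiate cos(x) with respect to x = -sin(x)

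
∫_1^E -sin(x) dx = cos(E) - cos(1)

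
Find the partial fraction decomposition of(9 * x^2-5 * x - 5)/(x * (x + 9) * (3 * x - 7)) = 291/(238*(3*x - 7)) + 769/(306*(x + 9)) + 5/(63*x)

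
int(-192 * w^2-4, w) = -64*w^3 - 4*w + C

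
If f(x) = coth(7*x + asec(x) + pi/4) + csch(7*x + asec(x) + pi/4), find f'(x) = -(7*x^2*sqrt(1 - 1/x^2)*cosh(7*x + asec(x) + pi/4) + 7*x^2*sqrt(1 - 1/x^2) + cosh(7*x + asec(x) + pi/4) + 1)/(x^2*sqrt(1 - 1/x^2)*sinh(7*x + asec(x) + pi/4)^2)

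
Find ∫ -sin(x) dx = cos(x) + C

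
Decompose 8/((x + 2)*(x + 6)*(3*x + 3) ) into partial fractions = 2/(15*(x + 6)) - 2/(3*(x + 2)) + 8/(15*(x + 1))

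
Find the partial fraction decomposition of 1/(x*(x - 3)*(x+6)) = 1/(54*(x + 6)) + 1/(27*(x - 3)) - 1/(18*x)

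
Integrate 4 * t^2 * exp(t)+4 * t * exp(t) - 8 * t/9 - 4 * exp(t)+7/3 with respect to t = t*(-4*t + 36*(t - 1)*exp(t) + 21)/9 + C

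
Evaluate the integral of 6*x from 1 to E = -3 + 3*exp(2)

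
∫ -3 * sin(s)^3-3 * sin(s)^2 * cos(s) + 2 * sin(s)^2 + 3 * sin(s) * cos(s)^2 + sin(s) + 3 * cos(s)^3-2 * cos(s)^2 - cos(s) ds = (sqrt(2)*sin(2*s) - 2*sin(s + pi/4))*sin(s + pi/4) + C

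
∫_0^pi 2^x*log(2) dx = -1 + 2^pi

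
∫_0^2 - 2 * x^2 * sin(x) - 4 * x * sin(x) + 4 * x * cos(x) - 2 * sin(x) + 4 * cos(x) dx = 18*cos(2) - 2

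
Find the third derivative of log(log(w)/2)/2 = (2*log(w)^2 + 3*log(w) + 2)/(2*w^3*log(w)^3)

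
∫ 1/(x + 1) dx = log(2*x + 2) + C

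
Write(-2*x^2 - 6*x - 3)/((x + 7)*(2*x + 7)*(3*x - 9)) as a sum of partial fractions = 2/(21*(2*x + 7)) - 59/(210*(x + 7)) - 1/(10*(x - 3))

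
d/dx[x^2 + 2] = 2*x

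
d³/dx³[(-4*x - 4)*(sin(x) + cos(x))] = -4*x*sin(x) + 4*x*cos(x) + 8*sin(x) + 16*cos(x)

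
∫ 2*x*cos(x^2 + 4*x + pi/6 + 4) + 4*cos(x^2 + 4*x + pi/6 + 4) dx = sin((x + 2)^2 + pi/6) + C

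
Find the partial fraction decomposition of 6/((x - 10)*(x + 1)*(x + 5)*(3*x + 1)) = -81/(434*(3*x + 1)) - 1/(140*(x + 5)) + 3/(44*(x + 1)) + 2/(1705*(x - 10))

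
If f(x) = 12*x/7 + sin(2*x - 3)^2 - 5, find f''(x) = 8*cos(4*x - 6)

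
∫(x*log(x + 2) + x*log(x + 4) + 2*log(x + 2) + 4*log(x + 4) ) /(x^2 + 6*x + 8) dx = log(x + 2)*log(x + 4) + C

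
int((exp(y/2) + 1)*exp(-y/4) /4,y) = 2*sinh(y/4) + C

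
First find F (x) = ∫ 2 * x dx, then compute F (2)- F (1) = 3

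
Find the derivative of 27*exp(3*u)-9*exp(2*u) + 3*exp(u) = 81*exp(3*u) - 18*exp(2*u) + 3*exp(u)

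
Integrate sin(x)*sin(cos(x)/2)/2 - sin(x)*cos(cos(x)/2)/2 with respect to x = sqrt(2)*sin(cos(x)/2 + pi/4) + C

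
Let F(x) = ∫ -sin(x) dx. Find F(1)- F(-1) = 0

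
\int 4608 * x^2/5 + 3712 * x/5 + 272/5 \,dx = 1536*x^3/5 + 1856*x^2/5 + 272*x/5 + C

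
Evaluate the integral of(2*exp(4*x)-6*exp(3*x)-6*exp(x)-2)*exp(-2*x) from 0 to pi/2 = -9 + (-3 - exp(-pi/2) + exp(pi/2))^2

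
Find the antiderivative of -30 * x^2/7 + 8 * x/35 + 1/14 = -10*x^3/7 + 4*x^2/35 + x/14 + C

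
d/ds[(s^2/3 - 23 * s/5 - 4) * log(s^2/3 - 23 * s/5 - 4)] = 2*s*log(s^2/3 - 23*s/5 - 4)/3 + 2*s/3 - 23*log(s^2/3 - 23*s/5 - 4)/5 - 23/5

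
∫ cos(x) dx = sin(x) + C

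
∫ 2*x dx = x^2 + C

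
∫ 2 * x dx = x^2 + C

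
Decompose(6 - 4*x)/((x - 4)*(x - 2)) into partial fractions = 1/(x - 2) - 5/(x - 4)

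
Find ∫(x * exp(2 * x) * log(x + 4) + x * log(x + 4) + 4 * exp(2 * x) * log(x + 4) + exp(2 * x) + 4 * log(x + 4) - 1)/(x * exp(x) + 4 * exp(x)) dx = 2*log(x + 4)*sinh(x) + C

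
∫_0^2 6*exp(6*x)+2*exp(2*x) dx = -2 + exp(4) + exp(12)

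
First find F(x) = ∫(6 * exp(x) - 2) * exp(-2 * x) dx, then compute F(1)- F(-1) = -(-3 + E)^2 + (-3 + exp(-1))^2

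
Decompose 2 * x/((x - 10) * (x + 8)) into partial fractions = 8/(9*(x + 8)) + 10/(9*(x - 10))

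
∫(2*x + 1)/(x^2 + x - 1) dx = log(-x^2 - x + 1) + C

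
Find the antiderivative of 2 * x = x^2 + C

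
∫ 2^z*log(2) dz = 2^z + C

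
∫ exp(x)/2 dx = exp(x)/2 + C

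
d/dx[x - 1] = 1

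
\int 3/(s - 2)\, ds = log(2*(s - 2)^3) + C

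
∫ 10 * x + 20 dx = 5*x^2 + 20*x + C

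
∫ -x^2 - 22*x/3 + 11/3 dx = -x^3/3 - 11*x^2/3 + 11*x/3 + C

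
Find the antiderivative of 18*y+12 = 9*y^2 + 12*y + C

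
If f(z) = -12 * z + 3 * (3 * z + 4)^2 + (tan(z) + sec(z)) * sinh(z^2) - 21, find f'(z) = 2*z*tan(z)*cosh(z^2) + 54*z + 2*z*cosh(z^2)/cos(z) + sin(z)*sinh(z^2)/cos(z)^2 + 60 + sinh(z^2)/cos(z)^2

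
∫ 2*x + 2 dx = x^2 + 2*x + C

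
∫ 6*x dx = 3*x^2 + C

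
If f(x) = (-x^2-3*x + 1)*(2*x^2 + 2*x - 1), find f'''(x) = -48*x - 48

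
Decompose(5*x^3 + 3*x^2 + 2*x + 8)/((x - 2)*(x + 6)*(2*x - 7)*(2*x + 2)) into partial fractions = 2129/(1026*(2*x - 7)) + 61/(95*(x + 6)) + 2/(135*(x + 1)) - 4/(9*(x - 2))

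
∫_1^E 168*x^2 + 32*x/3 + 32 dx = -280/3 + 8*E*(2*E/3 + 4 + 7*exp(2))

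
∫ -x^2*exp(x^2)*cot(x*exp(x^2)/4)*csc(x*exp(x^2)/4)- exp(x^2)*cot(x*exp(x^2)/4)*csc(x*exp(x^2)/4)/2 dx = 2*csc(x*exp(x^2)/4) + C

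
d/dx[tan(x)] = cos(x)^(-2)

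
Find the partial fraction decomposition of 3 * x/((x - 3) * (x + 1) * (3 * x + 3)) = -3/(16*(x + 1)) + 1/(4*(x + 1)^2) + 3/(16*(x - 3))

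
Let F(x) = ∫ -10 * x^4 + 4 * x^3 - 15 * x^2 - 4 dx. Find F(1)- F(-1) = -22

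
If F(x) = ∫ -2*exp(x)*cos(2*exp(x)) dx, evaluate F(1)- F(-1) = sin(2*exp(-1)) - sin(2*E)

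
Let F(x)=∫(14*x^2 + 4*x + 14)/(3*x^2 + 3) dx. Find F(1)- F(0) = 2*log(2)/3 + 14/3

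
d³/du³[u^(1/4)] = 21/(64*u^(11/4))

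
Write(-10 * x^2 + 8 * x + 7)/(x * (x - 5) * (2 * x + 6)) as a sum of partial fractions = -107/(48*(x + 3)) - 203/(80*(x - 5)) - 7/(30*x)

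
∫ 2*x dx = x^2 + C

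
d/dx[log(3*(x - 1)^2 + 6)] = (2*x - 2)/(x^2 - 2*x + 3)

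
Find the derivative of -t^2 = -2*t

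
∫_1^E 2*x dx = -1 + exp(2)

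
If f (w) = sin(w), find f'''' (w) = sin(w)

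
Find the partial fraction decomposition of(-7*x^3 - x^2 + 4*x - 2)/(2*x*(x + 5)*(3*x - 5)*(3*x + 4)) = 101/(1188*(3*x + 4)) - 103/(675*(3*x - 5)) - 207/(550*(x + 5)) + 1/(100*x)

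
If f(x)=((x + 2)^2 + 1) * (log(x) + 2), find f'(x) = (2*x^2*log(x) + 5*x^2 + 4*x*log(x) + 12*x + 5)/x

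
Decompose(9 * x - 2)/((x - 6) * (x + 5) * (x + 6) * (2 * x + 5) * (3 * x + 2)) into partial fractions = 81/(5720*(3*x + 2)) - 56/(935*(2*x + 5)) - 1/(24*(x + 6)) + 47/(715*(x + 5)) + 13/(11220*(x - 6))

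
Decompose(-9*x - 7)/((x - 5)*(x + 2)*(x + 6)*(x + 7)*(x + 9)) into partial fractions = 37/(294*(x + 9)) - 7/(15*(x + 7)) + 47/(132*(x + 6)) - 11/(980*(x + 2)) - 13/(3234*(x - 5))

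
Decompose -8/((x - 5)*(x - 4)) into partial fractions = 8/(x - 4) - 8/(x - 5)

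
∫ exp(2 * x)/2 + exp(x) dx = (exp(x) + 2)^2/4 + C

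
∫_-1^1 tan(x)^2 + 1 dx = 2*tan(1)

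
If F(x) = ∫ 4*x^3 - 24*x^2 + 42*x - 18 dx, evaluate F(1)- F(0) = -4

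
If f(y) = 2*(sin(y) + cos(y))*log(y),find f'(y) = 2*sqrt(2)*(y*log(y)*cos(y + pi/4) + sin(y + pi/4))/y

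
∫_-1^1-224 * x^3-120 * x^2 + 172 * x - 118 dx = -316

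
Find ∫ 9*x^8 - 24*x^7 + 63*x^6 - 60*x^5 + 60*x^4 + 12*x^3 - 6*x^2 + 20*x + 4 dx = x^9 - 3*x^8 + 9*x^7 - 10*x^6 + 12*x^5 + 3*x^4 - 2*x^3 + 10*x^2 + 4*x + C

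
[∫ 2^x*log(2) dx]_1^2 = 2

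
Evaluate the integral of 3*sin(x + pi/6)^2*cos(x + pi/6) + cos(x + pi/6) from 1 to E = -sin(pi/6 + 1) - sin(pi/6 + 1)^3 + sin(pi/6 + E) + sin(pi/6 + E)^3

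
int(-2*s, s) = -s^2 + C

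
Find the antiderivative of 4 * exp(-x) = -4*exp(-x) + C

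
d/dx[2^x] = 2^x*log(2)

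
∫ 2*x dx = x^2 + C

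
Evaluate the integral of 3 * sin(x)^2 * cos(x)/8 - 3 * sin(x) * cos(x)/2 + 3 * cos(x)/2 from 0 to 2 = (-1 + sin(2)/2)^3 + 1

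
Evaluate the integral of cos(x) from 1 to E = -sin(1) + sin(E)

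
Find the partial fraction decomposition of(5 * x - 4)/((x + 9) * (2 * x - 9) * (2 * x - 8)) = 37/(27*(2*x - 9)) - 49/(702*(x + 9)) - 8/(13*(x - 4))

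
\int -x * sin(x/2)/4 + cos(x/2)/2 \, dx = x*cos(x/2)/2 + C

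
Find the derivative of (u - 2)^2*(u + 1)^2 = 4*u^3 - 6*u^2 - 6*u + 4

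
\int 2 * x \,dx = x^2 + C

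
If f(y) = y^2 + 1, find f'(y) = 2*y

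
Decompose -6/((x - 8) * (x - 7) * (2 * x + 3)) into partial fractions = -24/(323*(2*x + 3)) + 6/(17*(x - 7)) - 6/(19*(x - 8))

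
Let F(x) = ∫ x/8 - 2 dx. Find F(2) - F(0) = -15/4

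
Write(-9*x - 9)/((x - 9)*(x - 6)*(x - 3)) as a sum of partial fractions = -2/(x - 3) + 7/(x - 6) - 5/(x - 9)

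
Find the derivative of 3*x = 3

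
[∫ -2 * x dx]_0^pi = -pi^2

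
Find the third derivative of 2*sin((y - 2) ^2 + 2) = -16*y^3*cos(y^2 - 4*y + 6) + 96*y^2*cos(y^2 - 4*y + 6) - 24*y*sin(y^2 - 4*y + 6) - 192*y*cos(y^2 - 4*y + 6) + 48*sin(y^2 - 4*y + 6) + 128*cos(y^2 - 4*y + 6)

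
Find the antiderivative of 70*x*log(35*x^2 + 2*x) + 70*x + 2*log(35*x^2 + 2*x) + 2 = x*(35*x + 2)*log(x*(35*x + 2)) + C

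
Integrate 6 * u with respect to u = 3*u^2 + C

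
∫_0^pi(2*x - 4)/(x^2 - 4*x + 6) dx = -log(12) + log(2*(-2 + pi)^2 + 4)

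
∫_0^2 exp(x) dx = -1 + exp(2)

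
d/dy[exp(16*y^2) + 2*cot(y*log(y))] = 32*y*exp(16*y^2) - 2*log(y)/sin(y*log(y))^2 - 2/sin(y*log(y))^2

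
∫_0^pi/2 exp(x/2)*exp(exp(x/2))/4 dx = -E/2 + exp(exp(pi/4))/2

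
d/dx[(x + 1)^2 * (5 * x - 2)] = 15*x^2 + 16*x + 1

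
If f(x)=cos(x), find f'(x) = -sin(x)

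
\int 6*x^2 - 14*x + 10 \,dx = 2*x^3 - 7*x^2 + 10*x + C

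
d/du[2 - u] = -1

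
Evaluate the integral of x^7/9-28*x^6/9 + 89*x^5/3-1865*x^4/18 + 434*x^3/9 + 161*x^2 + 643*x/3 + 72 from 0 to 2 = 7154/9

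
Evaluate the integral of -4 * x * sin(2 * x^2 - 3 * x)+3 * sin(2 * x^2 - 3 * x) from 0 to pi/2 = -1 - sin(pi^2/2)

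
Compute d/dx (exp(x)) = exp(x)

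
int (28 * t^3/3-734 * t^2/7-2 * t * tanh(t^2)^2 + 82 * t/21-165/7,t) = 7*t^4/3 - 734*t^3/21 + 20*t^2/21 - 165*t/7 + tanh(t^2) + C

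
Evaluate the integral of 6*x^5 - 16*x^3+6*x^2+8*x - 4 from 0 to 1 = -1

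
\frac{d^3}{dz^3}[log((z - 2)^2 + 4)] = (4*z^3 - 24*z^2 + 64)/(z^6 - 12*z^5 + 72*z^4 - 256*z^3 + 576*z^2 - 768*z + 512)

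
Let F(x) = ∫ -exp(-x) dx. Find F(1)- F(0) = -1 + exp(-1)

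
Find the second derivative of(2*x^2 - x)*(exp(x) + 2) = 2*x^2*exp(x) + 7*x*exp(x) + 2*exp(x) + 8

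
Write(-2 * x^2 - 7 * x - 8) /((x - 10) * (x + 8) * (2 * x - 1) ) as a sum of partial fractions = 48/(323*(2*x - 1)) - 40/(153*(x + 8)) - 139/(171*(x - 10))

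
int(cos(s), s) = sin(s) + C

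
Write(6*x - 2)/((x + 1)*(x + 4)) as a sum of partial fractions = 26/(3*(x + 4)) - 8/(3*(x + 1))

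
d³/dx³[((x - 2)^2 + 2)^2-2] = 24*x - 48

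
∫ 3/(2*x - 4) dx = 3*log(x - 2)/2 + C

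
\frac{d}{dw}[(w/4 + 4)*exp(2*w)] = w*exp(2*w)/2 + 33*exp(2*w)/4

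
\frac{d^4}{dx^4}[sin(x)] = sin(x)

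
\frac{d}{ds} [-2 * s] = -2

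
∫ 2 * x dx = x^2 + C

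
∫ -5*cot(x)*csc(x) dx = 5*csc(x) + C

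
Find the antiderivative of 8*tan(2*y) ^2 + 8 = 4*tan(2*y) + C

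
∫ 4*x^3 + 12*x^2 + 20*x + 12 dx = x^4 + 4*x^3 + 10*x^2 + 12*x + C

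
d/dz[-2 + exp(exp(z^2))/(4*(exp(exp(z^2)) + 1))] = z*exp(z^2 + exp(z^2))/(2*exp(2*exp(z^2)) + 4*exp(exp(z^2)) + 2)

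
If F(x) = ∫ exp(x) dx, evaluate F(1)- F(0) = -1 + E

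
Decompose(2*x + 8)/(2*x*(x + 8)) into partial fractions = 1/(2*(x + 8)) + 1/(2*x)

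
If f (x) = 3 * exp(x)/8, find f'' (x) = 3*exp(x)/8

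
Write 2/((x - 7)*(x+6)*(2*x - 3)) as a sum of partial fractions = -8/(165*(2*x - 3)) + 2/(195*(x + 6)) + 2/(143*(x - 7))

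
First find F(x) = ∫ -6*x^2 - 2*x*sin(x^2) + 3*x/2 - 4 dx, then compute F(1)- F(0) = -25/4 + cos(1)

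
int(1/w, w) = log(-4*w) + C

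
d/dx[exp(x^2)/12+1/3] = x*exp(x^2)/6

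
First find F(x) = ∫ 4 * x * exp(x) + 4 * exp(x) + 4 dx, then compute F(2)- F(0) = 8 + 8*exp(2)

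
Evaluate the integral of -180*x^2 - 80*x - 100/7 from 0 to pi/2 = -15*pi^3/2 - 10*pi^2 - 50*pi/7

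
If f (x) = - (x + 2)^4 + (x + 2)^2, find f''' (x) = -24*x - 48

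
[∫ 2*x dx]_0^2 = 4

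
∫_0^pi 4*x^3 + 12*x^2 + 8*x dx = (-pi^2 - 2*pi)^2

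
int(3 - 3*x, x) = -3*x^2/2 + 3*x + C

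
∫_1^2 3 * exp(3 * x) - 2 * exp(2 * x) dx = -(-1 + E)*exp(2) + (-1 + exp(2))*exp(4)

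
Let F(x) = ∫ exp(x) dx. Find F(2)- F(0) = -1 + exp(2)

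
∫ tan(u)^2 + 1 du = tan(u) + C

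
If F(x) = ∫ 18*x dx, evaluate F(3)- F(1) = 72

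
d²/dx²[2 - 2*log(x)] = 2/x^2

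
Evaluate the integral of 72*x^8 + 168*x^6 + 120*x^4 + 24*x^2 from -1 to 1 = 128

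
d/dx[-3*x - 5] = -3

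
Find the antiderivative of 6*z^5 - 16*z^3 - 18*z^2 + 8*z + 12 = z^6 - 4*z^4 - 6*z^3 + 4*z^2 + 12*z + C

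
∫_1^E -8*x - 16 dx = 36 - 4*(2 + E)^2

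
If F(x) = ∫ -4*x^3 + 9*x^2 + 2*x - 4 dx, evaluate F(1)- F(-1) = -2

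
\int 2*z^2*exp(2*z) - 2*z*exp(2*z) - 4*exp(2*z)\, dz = ((z - 1)^2 - 2)*exp(2*z) + C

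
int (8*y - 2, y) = 4*y^2 - 2*y + C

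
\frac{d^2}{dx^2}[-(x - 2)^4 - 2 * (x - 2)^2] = -12*x^2 + 48*x - 52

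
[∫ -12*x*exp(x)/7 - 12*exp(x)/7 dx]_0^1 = -12*E/7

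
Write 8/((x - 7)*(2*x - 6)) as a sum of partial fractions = -1/(x - 3) + 1/(x - 7)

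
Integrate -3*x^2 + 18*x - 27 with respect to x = -x^3 + 9*x^2 - 27*x + C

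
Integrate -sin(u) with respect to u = cos(u) + C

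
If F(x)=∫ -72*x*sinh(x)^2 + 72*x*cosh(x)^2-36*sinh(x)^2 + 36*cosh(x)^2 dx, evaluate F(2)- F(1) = 144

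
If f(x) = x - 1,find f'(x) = 1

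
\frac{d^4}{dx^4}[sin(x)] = sin(x)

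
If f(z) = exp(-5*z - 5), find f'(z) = -5*exp(-5*z - 5)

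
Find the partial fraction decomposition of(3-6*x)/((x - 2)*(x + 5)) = -33/(7*(x + 5)) - 9/(7*(x - 2))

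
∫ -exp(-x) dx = exp(-x) + C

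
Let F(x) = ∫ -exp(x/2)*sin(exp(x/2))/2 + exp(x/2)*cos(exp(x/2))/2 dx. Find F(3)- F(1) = sqrt(2)*(sin(pi/4 + exp(3/2)) - sin(pi/4 + exp(1/2)))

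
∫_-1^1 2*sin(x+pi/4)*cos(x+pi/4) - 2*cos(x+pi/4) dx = -2*sqrt(2)*sin(1) + sin(2)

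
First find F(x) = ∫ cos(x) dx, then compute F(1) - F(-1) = 2*sin(1)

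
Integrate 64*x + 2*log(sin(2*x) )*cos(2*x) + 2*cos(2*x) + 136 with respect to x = 32*x^2 + 136*x + log(sin(2*x))*sin(2*x) + C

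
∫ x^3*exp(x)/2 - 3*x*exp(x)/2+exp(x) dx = (x - 1)^3*exp(x)/2 + C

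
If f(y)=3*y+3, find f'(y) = 3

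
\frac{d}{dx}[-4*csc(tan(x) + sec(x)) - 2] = 4*(sin(x) + 1)*cos(tan(x) + 1/cos(x))/(sin(tan(x) + 1/cos(x))^2*cos(x)^2)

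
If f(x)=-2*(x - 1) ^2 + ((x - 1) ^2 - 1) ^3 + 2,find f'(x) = 6*x^5 - 30*x^4 + 48*x^3 - 24*x^2 - 4*x + 4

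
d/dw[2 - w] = -1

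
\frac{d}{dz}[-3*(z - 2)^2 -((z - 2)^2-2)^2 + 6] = -4*z^3 + 24*z^2 - 46*z + 28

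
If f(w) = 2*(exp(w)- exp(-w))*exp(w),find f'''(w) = 16*exp(2*w)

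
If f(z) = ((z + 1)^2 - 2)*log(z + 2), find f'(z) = (2*z^2*log(z + 2) + z^2 + 6*z*log(z + 2) + 2*z + 4*log(z + 2) - 1)/(z + 2)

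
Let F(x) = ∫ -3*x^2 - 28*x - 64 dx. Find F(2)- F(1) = -113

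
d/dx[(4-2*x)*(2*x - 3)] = 14 - 8*x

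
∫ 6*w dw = 3*w^2 + C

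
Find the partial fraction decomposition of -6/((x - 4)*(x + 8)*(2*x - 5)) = 8/(21*(2*x - 5)) - 1/(42*(x + 8)) - 1/(6*(x - 4))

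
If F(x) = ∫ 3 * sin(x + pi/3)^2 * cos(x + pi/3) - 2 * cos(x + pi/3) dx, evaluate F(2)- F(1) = -sin(1 + pi/3)^3 - 2*sin(pi/3 + 2) + sin(pi/3 + 2)^3 + 2*sin(1 + pi/3)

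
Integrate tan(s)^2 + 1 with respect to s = tan(s) + C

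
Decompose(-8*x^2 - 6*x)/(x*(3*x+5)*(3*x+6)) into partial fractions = 22/(3*(3*x + 5)) - 10/(3*(x + 2))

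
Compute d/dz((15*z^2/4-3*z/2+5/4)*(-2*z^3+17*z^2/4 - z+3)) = -75*z^4/2 + 303*z^3/4 - 303*z^2/8 + 289*z/8 - 23/4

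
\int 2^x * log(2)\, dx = 2^x + C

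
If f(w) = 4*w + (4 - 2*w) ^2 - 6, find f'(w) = 8*w - 12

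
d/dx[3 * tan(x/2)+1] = 3/(2*cos(x/2)^2)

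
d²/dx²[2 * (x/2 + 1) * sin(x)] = -x*sin(x) - 2*sin(x) + 2*cos(x)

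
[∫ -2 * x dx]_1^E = 1 - exp(2)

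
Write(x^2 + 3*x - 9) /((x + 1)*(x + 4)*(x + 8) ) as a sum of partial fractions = 31/(28*(x + 8)) + 5/(12*(x + 4)) - 11/(21*(x + 1))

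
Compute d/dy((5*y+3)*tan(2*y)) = 10*y/cos(2*y)^2 + 5*tan(2*y) + 6/cos(2*y)^2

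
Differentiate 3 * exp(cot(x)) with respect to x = -3*exp(1/tan(x))/sin(x)^2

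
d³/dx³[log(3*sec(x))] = 2*sin(x)/cos(x)^3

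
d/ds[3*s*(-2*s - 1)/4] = -3*s - 3/4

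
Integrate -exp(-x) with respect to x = exp(-x) + C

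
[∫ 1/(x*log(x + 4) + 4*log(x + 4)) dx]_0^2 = -log(log(4)) + log(log(6))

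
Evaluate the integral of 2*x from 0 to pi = pi^2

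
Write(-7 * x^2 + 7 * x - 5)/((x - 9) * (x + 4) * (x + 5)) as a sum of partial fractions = -215/(14*(x + 5)) + 145/(13*(x + 4)) - 509/(182*(x - 9))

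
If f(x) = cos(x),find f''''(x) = cos(x)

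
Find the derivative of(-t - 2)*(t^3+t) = -4*t^3 - 6*t^2 - 2*t - 2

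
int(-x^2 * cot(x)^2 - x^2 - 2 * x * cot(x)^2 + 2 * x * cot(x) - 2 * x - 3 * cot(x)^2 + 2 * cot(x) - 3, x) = ((x + 1)^2 + 2)*cot(x) + C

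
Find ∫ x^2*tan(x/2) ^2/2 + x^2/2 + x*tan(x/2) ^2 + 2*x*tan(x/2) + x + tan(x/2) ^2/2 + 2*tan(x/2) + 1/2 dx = (x + 1)^2*tan(x/2) + C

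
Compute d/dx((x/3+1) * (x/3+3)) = 2*x/9 + 4/3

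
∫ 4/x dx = 4*log(x) + C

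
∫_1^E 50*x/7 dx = -25/7 + 25*exp(2)/7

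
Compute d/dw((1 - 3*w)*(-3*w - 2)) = 18*w + 3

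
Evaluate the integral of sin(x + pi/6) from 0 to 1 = -cos(pi/6 + 1) + sqrt(3)/2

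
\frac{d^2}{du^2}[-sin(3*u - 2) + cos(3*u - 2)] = -9*sqrt(2)*cos(3*u - 2 + pi/4)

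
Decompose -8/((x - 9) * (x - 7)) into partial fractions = 4/(x - 7) - 4/(x - 9)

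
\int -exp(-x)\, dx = exp(-x) + C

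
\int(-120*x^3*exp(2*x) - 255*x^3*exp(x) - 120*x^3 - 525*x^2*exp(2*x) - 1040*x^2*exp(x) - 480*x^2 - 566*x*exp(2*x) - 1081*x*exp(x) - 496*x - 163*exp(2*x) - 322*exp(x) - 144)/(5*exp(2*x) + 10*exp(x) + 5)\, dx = -(2*(x + 3)*(exp(x) + 1) + exp(x))*(15*x^3 + 35*x^2 + 19*x + 15)/(5*exp(x) + 5) + C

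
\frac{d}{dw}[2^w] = 2^w*log(2)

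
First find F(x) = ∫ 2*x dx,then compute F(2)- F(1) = 3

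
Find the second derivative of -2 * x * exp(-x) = (4 - 2*x)*exp(-x)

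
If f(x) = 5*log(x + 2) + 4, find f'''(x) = 10/(x^3 + 6*x^2 + 12*x + 8)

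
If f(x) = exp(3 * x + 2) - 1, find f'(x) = 3*exp(3*x + 2)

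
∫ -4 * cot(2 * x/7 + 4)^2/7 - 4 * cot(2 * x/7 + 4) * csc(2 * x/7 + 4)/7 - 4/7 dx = 2*cot(2*x/7 + 4) + 2*csc(2*x/7 + 4) + C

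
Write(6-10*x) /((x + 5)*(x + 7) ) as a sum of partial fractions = -38/(x + 7) + 28/(x + 5)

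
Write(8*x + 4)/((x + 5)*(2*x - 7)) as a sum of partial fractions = 64/(17*(2*x - 7)) + 36/(17*(x + 5))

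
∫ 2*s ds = s^2 + C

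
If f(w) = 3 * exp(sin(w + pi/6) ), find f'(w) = 3*exp(sin(w + pi/6))*cos(w + pi/6)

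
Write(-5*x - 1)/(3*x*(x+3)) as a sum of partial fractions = -14/(9*(x + 3)) - 1/(9*x)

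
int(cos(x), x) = sin(x) + C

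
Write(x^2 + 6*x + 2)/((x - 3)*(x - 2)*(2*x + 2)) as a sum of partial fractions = -1/(8*(x + 1)) - 3/(x - 2) + 29/(8*(x - 3))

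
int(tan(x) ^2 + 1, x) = tan(x) + C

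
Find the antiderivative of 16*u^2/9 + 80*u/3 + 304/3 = 16*u^3/27 + 40*u^2/3 + 304*u/3 + C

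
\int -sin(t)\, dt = cos(t) + C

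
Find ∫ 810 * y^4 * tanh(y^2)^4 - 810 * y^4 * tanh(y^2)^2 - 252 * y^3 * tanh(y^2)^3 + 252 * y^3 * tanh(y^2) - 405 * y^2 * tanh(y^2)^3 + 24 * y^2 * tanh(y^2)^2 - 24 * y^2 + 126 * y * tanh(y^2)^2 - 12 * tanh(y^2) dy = -3*y*(45*y^2*tanh(y^2)^2 - 21*y*tanh(y^2) + 4)*tanh(y^2) + C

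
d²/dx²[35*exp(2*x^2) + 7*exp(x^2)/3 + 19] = 560*x^2*exp(2*x^2) + 28*x^2*exp(x^2)/3 + 140*exp(2*x^2) + 14*exp(x^2)/3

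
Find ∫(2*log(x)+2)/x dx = (log(x) + 1)^2 + C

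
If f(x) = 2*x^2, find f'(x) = 4*x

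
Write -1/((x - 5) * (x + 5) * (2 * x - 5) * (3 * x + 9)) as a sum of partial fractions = 8/(2475*(2*x - 5)) + 1/(900*(x + 5)) - 1/(528*(x + 3)) - 1/(1200*(x - 5))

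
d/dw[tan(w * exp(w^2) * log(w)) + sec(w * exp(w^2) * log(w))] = (2*w^2*log(w)*sin(w*exp(w^2)*log(w)) + 2*w^2*log(w) + log(w)*sin(w*exp(w^2)*log(w)) + log(w) + sin(w*exp(w^2)*log(w)) + 1)*exp(w^2)/cos(w*exp(w^2)*log(w))^2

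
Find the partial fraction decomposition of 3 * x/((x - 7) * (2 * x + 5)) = 15/(19*(2*x + 5)) + 21/(19*(x - 7))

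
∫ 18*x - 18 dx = 9*x^2 - 18*x + C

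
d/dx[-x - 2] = -1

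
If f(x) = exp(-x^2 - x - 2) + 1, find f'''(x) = (-8*x^3 - 12*x^2 + 6*x + 5)*exp(-x^2 - x - 2)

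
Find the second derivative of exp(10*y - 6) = 100*exp(10*y - 6)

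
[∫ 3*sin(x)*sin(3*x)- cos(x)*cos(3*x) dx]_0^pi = 0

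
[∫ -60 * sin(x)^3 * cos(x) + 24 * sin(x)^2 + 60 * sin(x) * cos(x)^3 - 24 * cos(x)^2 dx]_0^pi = 0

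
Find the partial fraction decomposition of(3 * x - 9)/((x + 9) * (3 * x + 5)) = -21/(11*(3*x + 5)) + 18/(11*(x + 9))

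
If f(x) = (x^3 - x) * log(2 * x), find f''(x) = (6*x^2*log(x) + 6*x^2*log(2) + 5*x^2 - 1)/x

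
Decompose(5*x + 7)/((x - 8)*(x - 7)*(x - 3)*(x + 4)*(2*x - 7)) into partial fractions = 56/(135*(2*x - 7)) - 13/(13860*(x + 4)) - 11/(70*(x - 3)) - 3/(22*(x - 7)) + 47/(540*(x - 8))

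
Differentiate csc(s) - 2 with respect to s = -cot(s)*csc(s)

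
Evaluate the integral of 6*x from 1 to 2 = 9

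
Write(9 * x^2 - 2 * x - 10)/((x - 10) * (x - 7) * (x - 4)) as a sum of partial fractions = 7/(x - 4) - 139/(3*(x - 7)) + 145/(3*(x - 10))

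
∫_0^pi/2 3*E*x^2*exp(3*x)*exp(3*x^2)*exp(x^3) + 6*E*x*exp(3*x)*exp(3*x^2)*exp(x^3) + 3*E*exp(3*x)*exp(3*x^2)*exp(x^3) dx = -E + exp((1 + pi/2)^3)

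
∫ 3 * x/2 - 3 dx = 3*x^2/4 - 3*x + C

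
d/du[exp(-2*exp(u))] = -2*exp(u - 2*exp(u))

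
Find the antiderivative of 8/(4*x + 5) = 2*log(4*x + 5) + C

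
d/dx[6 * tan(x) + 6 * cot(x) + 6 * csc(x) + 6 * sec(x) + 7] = 6*tan(x)^2 + 6*tan(x)*sec(x) - 6*cot(x)^2 - 6*cot(x)*csc(x)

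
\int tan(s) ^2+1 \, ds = tan(s) + C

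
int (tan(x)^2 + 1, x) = tan(x) + C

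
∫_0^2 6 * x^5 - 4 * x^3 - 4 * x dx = 40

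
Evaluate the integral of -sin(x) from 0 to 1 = -1 + cos(1)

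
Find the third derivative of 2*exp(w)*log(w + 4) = (2*w^3*exp(w)*log(w + 4) + 24*w^2*exp(w)*log(w + 4) + 6*w^2*exp(w) + 96*w*exp(w)*log(w + 4) + 42*w*exp(w) + 128*exp(w)*log(w + 4) + 76*exp(w))/(w^3 + 12*w^2 + 48*w + 64)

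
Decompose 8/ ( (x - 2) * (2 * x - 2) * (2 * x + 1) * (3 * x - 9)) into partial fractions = -32/(315*(2*x + 1)) + 2/(9*(x - 1)) - 4/(15*(x - 2)) + 2/(21*(x - 3))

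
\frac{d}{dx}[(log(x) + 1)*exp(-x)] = (-x*log(x) - x + 1)*exp(-x)/x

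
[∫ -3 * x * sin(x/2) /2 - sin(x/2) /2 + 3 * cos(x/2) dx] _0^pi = -1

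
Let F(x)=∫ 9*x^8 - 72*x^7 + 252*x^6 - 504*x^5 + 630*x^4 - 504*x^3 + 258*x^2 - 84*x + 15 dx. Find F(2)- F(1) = 3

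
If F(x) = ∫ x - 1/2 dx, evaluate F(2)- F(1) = 1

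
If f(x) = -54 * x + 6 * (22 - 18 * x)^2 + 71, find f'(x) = 3888*x - 4806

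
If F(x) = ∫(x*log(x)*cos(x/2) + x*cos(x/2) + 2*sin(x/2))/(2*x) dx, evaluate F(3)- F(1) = -sin(1/2) + (1 + log(3))*sin(3/2)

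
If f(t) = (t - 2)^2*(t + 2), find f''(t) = 6*t - 4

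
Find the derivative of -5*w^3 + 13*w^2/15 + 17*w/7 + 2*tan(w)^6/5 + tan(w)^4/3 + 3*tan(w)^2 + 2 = -15*w^2 + 26*w/15 + 12*tan(w)^7/5 + 56*tan(w)^5/15 + 22*tan(w)^3/3 + 6*tan(w) + 17/7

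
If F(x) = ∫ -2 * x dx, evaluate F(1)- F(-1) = 0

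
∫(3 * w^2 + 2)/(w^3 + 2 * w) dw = log(3*w^3 + 6*w) + C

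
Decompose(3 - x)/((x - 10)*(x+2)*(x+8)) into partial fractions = 11/(108*(x + 8)) - 5/(72*(x + 2)) - 7/(216*(x - 10))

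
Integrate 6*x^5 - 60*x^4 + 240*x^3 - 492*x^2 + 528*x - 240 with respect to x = x^6 - 12*x^5 + 60*x^4 - 164*x^3 + 264*x^2 - 240*x + C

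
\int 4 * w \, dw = 2*w^2 + C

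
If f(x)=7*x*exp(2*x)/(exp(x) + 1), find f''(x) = (7*x*exp(4*x) + 21*x*exp(3*x) + 28*x*exp(2*x) + 14*exp(4*x) + 42*exp(3*x) + 28*exp(2*x))/(exp(3*x) + 3*exp(2*x) + 3*exp(x) + 1)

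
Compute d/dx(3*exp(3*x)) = 9*exp(3*x)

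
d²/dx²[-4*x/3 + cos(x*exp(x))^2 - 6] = -(2*x^2*exp(x)*cos(2*x*exp(x)) + 4*x*exp(x)*cos(2*x*exp(x)) + x*sin(2*x*exp(x)) + 2*exp(x)*cos(2*x*exp(x)) + 2*sin(2*x*exp(x)))*exp(x)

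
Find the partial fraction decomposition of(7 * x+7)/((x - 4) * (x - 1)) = -14/(3*(x - 1)) + 35/(3*(x - 4))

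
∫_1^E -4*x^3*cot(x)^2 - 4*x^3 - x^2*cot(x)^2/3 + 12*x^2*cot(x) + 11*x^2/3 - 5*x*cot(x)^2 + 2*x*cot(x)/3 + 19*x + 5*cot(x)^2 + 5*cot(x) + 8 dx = (-5 + exp(2)/3 + 5*E + 4*exp(3))*cot(E) - 49/3 - 13*cot(1)/3 + 3*E + 4*exp(3)/3 + 12*exp(2)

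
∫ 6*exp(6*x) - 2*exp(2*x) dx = exp(6*x) - exp(2*x) + C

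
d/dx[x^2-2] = 2*x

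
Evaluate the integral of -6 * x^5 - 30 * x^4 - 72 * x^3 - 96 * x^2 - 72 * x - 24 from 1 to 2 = -875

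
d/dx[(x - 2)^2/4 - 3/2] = x/2 - 1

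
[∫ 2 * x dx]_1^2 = 3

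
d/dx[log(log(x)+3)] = 1/(x*log(x) + 3*x)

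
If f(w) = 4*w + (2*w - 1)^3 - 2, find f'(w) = 24*w^2 - 24*w + 10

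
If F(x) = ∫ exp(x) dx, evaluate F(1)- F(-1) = E - exp(-1)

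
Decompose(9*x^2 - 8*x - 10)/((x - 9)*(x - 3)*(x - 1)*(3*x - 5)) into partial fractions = 45/(176*(3*x - 5)) + 9/(32*(x - 1)) - 47/(48*(x - 3)) + 647/(1056*(x - 9))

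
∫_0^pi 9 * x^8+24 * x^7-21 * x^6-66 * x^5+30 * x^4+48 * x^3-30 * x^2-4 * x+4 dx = -2*pi^3 - 2*pi^2 + 4*pi + (-2*pi + pi^2 + pi^3)^3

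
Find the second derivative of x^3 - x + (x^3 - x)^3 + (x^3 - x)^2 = 72*x^7 - 126*x^5 + 30*x^4 + 60*x^3 - 24*x^2 + 2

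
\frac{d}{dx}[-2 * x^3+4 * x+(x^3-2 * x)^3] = 9*x^8 - 42*x^6 + 60*x^4 - 30*x^2 + 4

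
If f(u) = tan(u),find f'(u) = cos(u)^(-2)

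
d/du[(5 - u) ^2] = 2*u - 10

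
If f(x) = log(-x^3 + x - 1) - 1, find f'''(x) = (6*x^6 + 6*x^4 - 42*x^3 + 6*x^2 + 6*x + 4)/(x^9 - 3*x^7 + 3*x^6 + 3*x^5 - 6*x^4 + 2*x^3 + 3*x^2 - 3*x + 1)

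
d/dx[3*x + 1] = 3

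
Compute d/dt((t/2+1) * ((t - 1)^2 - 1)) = 3*t^2/2 - 2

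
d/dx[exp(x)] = exp(x)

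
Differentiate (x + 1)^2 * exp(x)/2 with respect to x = x^2*exp(x)/2 + 2*x*exp(x) + 3*exp(x)/2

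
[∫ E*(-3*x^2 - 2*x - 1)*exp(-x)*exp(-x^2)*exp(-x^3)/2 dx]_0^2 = -E/2 + exp(-13)/2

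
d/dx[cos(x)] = -sin(x)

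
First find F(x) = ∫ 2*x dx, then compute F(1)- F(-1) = 0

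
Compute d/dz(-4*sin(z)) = -4*cos(z)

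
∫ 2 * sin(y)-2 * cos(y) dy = -2*sqrt(2)*sin(y + pi/4) + C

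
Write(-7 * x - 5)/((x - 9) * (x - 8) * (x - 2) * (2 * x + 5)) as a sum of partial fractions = -100/(4347*(2*x + 5)) - 19/(378*(x - 2)) + 61/(126*(x - 8)) - 68/(161*(x - 9))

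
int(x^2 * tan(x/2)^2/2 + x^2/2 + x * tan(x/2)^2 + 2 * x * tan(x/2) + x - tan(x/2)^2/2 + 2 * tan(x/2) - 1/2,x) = ((x + 1)^2 - 2)*tan(x/2) + C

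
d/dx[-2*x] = -2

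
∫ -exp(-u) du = exp(-u) + C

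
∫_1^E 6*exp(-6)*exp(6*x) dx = -1 + exp(-6 + 6*E)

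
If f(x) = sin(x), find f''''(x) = sin(x)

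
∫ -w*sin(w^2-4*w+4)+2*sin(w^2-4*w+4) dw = cos((w - 2)^2)/2 + C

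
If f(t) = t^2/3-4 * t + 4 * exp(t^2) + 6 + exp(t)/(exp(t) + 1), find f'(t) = (2*t*exp(2*t) + 4*t*exp(t) + 24*t*exp(t^2) + 48*t*exp(t^2 + t) + 24*t*exp(t^2 + 2*t) + 2*t - 12*exp(2*t) - 21*exp(t) - 12)/(3*exp(2*t) + 6*exp(t) + 3)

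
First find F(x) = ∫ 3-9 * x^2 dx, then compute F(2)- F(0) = -18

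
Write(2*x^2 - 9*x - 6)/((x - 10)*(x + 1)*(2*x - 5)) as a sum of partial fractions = 64/(105*(2*x - 5)) + 5/(77*(x + 1)) + 104/(165*(x - 10))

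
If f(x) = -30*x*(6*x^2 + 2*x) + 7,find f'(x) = -540*x^2 - 120*x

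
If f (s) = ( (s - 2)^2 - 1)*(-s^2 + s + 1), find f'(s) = -4*s^3 + 15*s^2 - 12*s - 1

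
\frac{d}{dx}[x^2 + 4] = 2*x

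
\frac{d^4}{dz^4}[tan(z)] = 24*tan(z)^5 + 40*tan(z)^3 + 16*tan(z)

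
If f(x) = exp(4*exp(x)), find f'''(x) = 4*exp(x + 4*exp(x)) + 48*exp(2*x + 4*exp(x)) + 64*exp(3*x + 4*exp(x))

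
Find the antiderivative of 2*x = x^2 + C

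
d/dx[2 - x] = -1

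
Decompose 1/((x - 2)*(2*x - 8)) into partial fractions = -1/(4*(x - 2)) + 1/(4*(x - 4))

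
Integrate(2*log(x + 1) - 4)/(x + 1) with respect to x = (log(x + 1) - 2)^2 + C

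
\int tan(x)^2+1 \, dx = tan(x) + C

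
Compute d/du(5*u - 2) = 5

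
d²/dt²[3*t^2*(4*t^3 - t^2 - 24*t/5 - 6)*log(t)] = 240*t^3*log(t) + 108*t^3 - 36*t^2*log(t) - 21*t^2 - 432*t*log(t)/5 - 72*t - 36*log(t) - 54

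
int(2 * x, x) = x^2 + C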